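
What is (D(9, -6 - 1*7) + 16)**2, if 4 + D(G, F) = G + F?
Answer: 64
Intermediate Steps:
D(G, F) = -4 + F + G (D(G, F) = -4 + (G + F) = -4 + (F + G) = -4 + F + G)
(D(9, -6 - 1*7) + 16)**2 = ((-4 + (-6 - 1*7) + 9) + 16)**2 = ((-4 + (-6 - 7) + 9) + 16)**2 = ((-4 - 13 + 9) + 16)**2 = (-8 + 16)**2 = 8**2 = 64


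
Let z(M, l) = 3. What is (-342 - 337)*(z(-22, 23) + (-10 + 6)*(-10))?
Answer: -29197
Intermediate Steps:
(-342 - 337)*(z(-22, 23) + (-10 + 6)*(-10)) = (-342 - 337)*(3 + (-10 + 6)*(-10)) = -679*(3 - 4*(-10)) = -679*(3 + 40) = -679*43 = -29197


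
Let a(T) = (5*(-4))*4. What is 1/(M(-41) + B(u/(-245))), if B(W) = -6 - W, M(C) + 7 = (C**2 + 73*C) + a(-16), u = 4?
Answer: -245/344221 ≈ -0.00071175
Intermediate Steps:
a(T) = -80 (a(T) = -20*4 = -80)
M(C) = -87 + C**2 + 73*C (M(C) = -7 + ((C**2 + 73*C) - 80) = -7 + (-80 + C**2 + 73*C) = -87 + C**2 + 73*C)
1/(M(-41) + B(u/(-245))) = 1/((-87 + (-41)**2 + 73*(-41)) + (-6 - 4/(-245))) = 1/((-87 + 1681 - 2993) + (-6 - 4*(-1)/245)) = 1/(-1399 + (-6 - 1*(-4/245))) = 1/(-1399 + (-6 + 4/245)) = 1/(-1399 - 1466/245) = 1/(-344221/245) = -245/344221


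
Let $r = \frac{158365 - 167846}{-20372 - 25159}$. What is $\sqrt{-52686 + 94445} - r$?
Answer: $- \frac{9481}{45531} + \sqrt{41759} \approx 204.14$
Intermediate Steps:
$r = \frac{9481}{45531}$ ($r = - \frac{9481}{-45531} = \left(-9481\right) \left(- \frac{1}{45531}\right) = \frac{9481}{45531} \approx 0.20823$)
$\sqrt{-52686 + 94445} - r = \sqrt{-52686 + 94445} - \frac{9481}{45531} = \sqrt{41759} - \frac{9481}{45531} = - \frac{9481}{45531} + \sqrt{41759}$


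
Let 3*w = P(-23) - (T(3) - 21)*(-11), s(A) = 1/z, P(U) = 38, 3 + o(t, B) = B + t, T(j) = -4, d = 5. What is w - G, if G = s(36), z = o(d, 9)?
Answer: -870/11 ≈ -79.091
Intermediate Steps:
o(t, B) = -3 + B + t (o(t, B) = -3 + (B + t) = -3 + B + t)
z = 11 (z = -3 + 9 + 5 = 11)
s(A) = 1/11
w = -79 (w = (38 - (-4 - 21)*(-11))/3 = (38 - (-25)*(-11))/3 = (38 - 1*275)/3 = (38 - 275)/3 = (⅓)*(-237) = -79)
G = 1/11 ≈ 0.090909
w - G = -79 - 1*1/11 = -79 - 1/11 = -870/11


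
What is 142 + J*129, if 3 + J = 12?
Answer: 1303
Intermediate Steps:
J = 9 (J = -3 + 12 = 9)
142 + J*129 = 142 + 9*129 = 142 + 1161 = 1303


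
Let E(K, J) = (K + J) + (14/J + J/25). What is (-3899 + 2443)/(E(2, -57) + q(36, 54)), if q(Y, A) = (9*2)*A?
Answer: -1037400/651563 ≈ -1.5922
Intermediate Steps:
E(K, J) = K + 14/J + 26*J/25 (E(K, J) = (J + K) + (14/J + J*(1/25)) = (J + K) + (14/J + J/25) = K + 14/J + 26*J/25)
q(Y, A) = 18*A
(-3899 + 2443)/(E(2, -57) + q(36, 54)) = (-3899 + 2443)/((2 + 14/(-57) + (26/25)*(-57)) + 18*54) = -1456/((2 + 14*(-1/57) - 1482/25) + 972) = -1456/((2 - 14/57 - 1482/25) + 972) = -1456/(-81974/1425 + 972) = -1456/1303126/1425 = -1456*1425/1303126 = -1037400/651563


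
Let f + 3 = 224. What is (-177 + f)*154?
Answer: 6776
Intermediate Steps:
f = 221 (f = -3 + 224 = 221)
(-177 + f)*154 = (-177 + 221)*154 = 44*154 = 6776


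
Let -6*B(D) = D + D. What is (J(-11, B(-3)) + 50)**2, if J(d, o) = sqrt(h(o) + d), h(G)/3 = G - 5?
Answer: (50 + I*sqrt(23))**2 ≈ 2477.0 + 479.58*I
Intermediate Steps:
B(D) = -D/3 (B(D) = -(D + D)/6 = -D/3)
h(G) = -15 + 3*G (h(G) = 3*(G - 5) = 3*(-5 + G) = -15 + 3*G)
J(d, o) = sqrt(-15 + d + 3*o) (J(d, o) = sqrt((-15 + 3*o) + d) = sqrt(-15 + d + 3*o))
(J(-11, B(-3)) + 50)**2 = (sqrt(-15 - 11 + 3*(-1/3*(-3))) + 50)**2 = (sqrt(-15 - 11 + 3*1) + 50)**2 = (sqrt(-15 - 11 + 3) + 50)**2 = (sqrt(-23) + 50)**2 = (I*sqrt(23) + 50)**2 = (50 + I*sqrt(23))**2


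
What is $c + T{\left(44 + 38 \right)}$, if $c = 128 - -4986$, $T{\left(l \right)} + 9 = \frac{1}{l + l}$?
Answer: $\frac{837221}{164} \approx 5105.0$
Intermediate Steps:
$T{\left(l \right)} = -9 + \frac{1}{2 l}$ ($T{\left(l \right)} = -9 + \frac{1}{l + l} = -9 + \frac{1}{2 l}$)
$c = 5114$ ($c = 128 + 4986 = 5114$)
$c + T{\left(44 + 38 \right)} = 5114 - \left(9 - \frac{1}{2 \left(44 + 38\right)}\right) = 5114 - \left(9 - \frac{1}{2 \cdot 82}\right) = 5114 + \left(-9 + \frac{1}{2} \cdot \frac{1}{82}\right) = 5114 + \left(-9 + \frac{1}{164}\right) = 5114 - \frac{1475}{164} = \frac{837221}{164}$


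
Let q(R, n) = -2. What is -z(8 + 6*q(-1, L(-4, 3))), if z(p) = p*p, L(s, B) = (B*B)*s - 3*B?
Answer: -16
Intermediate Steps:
L(s, B) = -3*B + s*B² (L(s, B) = B²*s - 3*B = s*B² - 3*B = -3*B + s*B²)
z(p) = p²
-z(8 + 6*q(-1, L(-4, 3))) = -(8 + 6*(-2))² = -(8 - 12)² = -1*(-4)² = -1*16 = -16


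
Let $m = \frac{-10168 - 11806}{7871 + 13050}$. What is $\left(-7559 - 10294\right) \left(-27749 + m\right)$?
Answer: $\frac{10364716309959}{20921} \approx 4.9542 \cdot 10^{8}$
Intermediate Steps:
$m = - \frac{21974}{20921} \approx -1.0503$
$\left(-7559 - 10294\right) \left(-27749 + m\right) = \left(-7559 - 10294\right) \left(-27749 - \frac{21974}{20921}\right) = \left(-17853\right) \left(- \frac{580558803}{20921}\right) = \frac{10364716309959}{20921}$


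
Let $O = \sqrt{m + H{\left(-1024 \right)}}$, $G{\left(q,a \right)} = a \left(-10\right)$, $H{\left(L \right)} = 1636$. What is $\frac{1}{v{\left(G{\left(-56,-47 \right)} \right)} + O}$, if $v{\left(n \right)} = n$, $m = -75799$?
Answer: $\frac{470}{295063} - \frac{i \sqrt{74163}}{295063} \approx 0.0015929 - 0.00092295 i$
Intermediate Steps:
$G{\left(q,a \right)} = - 10 a$
$O = i \sqrt{74163}$ ($O = \sqrt{-75799 + 1636} = \sqrt{-74163} = i \sqrt{74163} \approx 272.33 i$)
$\frac{1}{v{\left(G{\left(-56,-47 \right)} \right)} + O} = \frac{1}{\left(-10\right) \left(-47\right) + i \sqrt{74163}} = \frac{1}{470 + i \sqrt{74163}}$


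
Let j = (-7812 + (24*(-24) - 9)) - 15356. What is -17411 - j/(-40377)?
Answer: -703027700/40377 ≈ -17412.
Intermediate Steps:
j = -23753 (j = (-7812 + (-576 - 9)) - 15356 = (-7812 - 585) - 15356 = -8397 - 15356 = -23753)
-17411 - j/(-40377) = -17411 - (-23753)/(-40377) = -17411 - (-23753)*(-1)/40377 = -17411 - 1*23753/40377 = -17411 - 23753/40377 = -703027700/40377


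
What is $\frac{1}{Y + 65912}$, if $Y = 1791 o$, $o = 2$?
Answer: $\frac{1}{69494} \approx 1.439 \cdot 10^{-5}$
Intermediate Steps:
$Y = 3582$ ($Y = 1791 \cdot 2 = 3582$)
$\frac{1}{Y + 65912} = \frac{1}{3582 + 65912} = \frac{1}{69494}$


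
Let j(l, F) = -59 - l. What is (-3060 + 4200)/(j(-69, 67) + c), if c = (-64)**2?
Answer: 570/2053 ≈ 0.27764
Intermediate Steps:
c = 4096
(-3060 + 4200)/(j(-69, 67) + c) = (-3060 + 4200)/((-59 - 1*(-69)) + 4096) = 1140/((-59 + 69) + 4096) = 1140/(10 + 4096) = 1140/4106 = 1140*(1/4106) = 570/2053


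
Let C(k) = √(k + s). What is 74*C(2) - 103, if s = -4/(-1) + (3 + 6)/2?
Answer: -103 + 37*√42 ≈ 136.79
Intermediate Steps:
s = 17/2 (s = -4*(-1) + 9*(½) = 4 + 9/2 = 17/2 ≈ 8.5000)
C(k) = √(17/2 + k) (C(k) = √(k + 17/2) = √(17/2 + k))
74*C(2) - 103 = 74*(√(34 + 4*2)/2) - 103 = 74*(√(34 + 8)/2) - 103 = 74*(√42/2) - 103 = 37*√42 - 103 = -103 + 37*√42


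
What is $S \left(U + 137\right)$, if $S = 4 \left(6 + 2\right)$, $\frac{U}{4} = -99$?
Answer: $-8288$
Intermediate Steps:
$U = -396$ ($U = 4 \left(-99\right) = -396$)
$S = 32$ ($S = 4 \cdot 8 = 32$)
$S \left(U + 137\right) = 32 \left(-396 + 137\right) = 32 \left(-259\right) = -8288$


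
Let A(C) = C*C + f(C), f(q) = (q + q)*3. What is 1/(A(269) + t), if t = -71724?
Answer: 1/2251 ≈ 0.00044425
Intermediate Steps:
f(q) = 6*q (f(q) = (2*q)*3 = 6*q)
A(C) = C² + 6*C (A(C) = C*C + 6*C = C² + 6*C)
1/(A(269) + t) = 1/(269*(6 + 269) - 71724) = 1/(269*275 - 71724) = 1/(73975 - 71724) = 1/2251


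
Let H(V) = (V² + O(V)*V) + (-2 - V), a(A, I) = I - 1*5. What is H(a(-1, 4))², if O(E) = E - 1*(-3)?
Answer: 4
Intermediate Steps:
O(E) = 3 + E (O(E) = E + 3 = 3 + E)
a(A, I) = -5 + I (a(A, I) = I - 5 = -5 + I)
H(V) = -2 + V² - V + V*(3 + V) (H(V) = (V² + (3 + V)*V) + (-2 - V) = (V² + V*(3 + V)) + (-2 - V) = -2 + V² - V + V*(3 + V))
H(a(-1, 4))² = (-2 + 2*(-5 + 4) + 2*(-5 + 4)²)² = (-2 + 2*(-1) + 2*(-1)²)² = (-2 - 2 + 2*1)² = (-2 - 2 + 2)² = (-2)² = 4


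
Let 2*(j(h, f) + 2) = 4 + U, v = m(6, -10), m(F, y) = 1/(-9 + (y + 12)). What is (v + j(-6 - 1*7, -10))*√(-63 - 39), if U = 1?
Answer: 5*I*√102/14 ≈ 3.607*I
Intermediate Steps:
m(F, y) = 1/(3 + y) (m(F, y) = 1/(-9 + (12 + y)) = 1/(3 + y))
v = -⅐ (v = 1/(3 - 10) = 1/(-7) = -⅐ ≈ -0.14286)
j(h, f) = ½ (j(h, f) = -2 + (4 + 1)/2 = -2 + (½)*5 = -2 + 5/2 = ½)
(v + j(-6 - 1*7, -10))*√(-63 - 39) = (-⅐ + ½)*√(-63 - 39) = 5*√(-102)/14 = 5*(I*√102)/14 = 5*I*√102/14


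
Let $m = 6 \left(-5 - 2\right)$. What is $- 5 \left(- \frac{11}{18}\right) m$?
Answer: $- \frac{385}{3} \approx -128.33$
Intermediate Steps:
$m = -42$ ($m = 6 \left(-7\right) = -42$)
$- 5 \left(- \frac{11}{18}\right) m = - 5 \left(- \frac{11}{18}\right) \left(-42\right) = - 5 \left(\left(-11\right) \frac{1}{18}\right) \left(-42\right) = \left(-5\right) \left(- \frac{11}{18}\right) \left(-42\right) = \frac{55}{18} \left(-42\right) = - \frac{385}{3}$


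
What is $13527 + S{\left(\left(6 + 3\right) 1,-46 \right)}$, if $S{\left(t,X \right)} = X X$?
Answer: $15643$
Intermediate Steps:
$S{\left(t,X \right)} = X^{2}$
$13527 + S{\left(\left(6 + 3\right) 1,-46 \right)} = 13527 + \left(-46\right)^{2} = 13527 + 2116 = 15643$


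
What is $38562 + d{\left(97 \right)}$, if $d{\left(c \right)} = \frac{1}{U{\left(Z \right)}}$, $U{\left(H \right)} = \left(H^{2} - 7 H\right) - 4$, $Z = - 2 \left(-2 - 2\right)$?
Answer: $\frac{154249}{4} \approx 38562.0$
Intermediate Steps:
$Z = 8$ ($Z = \left(-2\right) \left(-4\right) = 8$)
$U{\left(H \right)} = -4 + H^{2} - 7 H$
$d{\left(c \right)} = \frac{1}{4}$ ($d{\left(c \right)} = \frac{1}{-4 + 8^{2} - 56} = \frac{1}{-4 + 64 - 56} = \frac{1}{4}$)
$38562 + d{\left(97 \right)} = 38562 + \frac{1}{4} = \frac{154249}{4}$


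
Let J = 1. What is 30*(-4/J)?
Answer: -120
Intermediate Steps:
30*(-4/J) = 30*(-4/1) = 30*(-4*1) = 30*(-4) = -120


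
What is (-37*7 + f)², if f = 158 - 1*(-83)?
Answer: 324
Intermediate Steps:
f = 241 (f = 158 + 83 = 241)
(-37*7 + f)² = (-37*7 + 241)² = (-259 + 241)² = (-18)² = 324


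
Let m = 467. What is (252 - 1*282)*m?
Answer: -14010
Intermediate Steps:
(252 - 1*282)*m = (252 - 1*282)*467 = (252 - 282)*467 = -30*467 = -14010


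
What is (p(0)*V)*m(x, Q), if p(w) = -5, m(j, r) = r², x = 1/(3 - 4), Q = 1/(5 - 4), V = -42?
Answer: 210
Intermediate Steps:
Q = 1 (Q = 1/1 = 1)
x = -1 (x = 1/(-1) = -1)
(p(0)*V)*m(x, Q) = -5*(-42)*1² = 210*1 = 210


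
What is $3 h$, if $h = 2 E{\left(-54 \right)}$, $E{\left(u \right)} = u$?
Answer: $-324$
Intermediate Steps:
$h = -108$ ($h = 2 \left(-54\right) = -108$)
$3 h = 3 \left(-108\right) = -324$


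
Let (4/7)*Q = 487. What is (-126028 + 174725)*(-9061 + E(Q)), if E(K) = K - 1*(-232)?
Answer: -1553775179/4 ≈ -3.8844e+8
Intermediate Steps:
Q = 3409/4 (Q = (7/4)*487 = 3409/4 ≈ 852.25)
E(K) = 232 + K (E(K) = K + 232 = 232 + K)
(-126028 + 174725)*(-9061 + E(Q)) = (-126028 + 174725)*(-9061 + (232 + 3409/4)) = 48697*(-9061 + 4337/4) = 48697*(-31907/4) = -1553775179/4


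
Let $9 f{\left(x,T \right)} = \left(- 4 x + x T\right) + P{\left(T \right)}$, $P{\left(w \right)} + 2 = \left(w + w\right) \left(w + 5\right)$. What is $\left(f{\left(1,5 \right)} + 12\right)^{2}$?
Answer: $529$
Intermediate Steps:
$P{\left(w \right)} = -2 + 2 w \left(5 + w\right)$ ($P{\left(w \right)} = -2 + \left(w + w\right) \left(w + 5\right) = -2 + 2 w \left(5 + w\right)$)
$f{\left(x,T \right)} = - \frac{2}{9} - \frac{4 x}{9} + \frac{2 T^{2}}{9} + \frac{10 T}{9} + \frac{T x}{9}$ ($f{\left(x,T \right)} = \frac{\left(- 4 x + x T\right) + \left(-2 + 2 T^{2} + 10 T\right)}{9} = \frac{\left(- 4 x + T x\right) + \left(-2 + 2 T^{2} + 10 T\right)}{9} = \frac{-2 - 4 x + 2 T^{2} + 10 T + T x}{9} = - \frac{2}{9} - \frac{4 x}{9} + \frac{2 T^{2}}{9} + \frac{10 T}{9} + \frac{T x}{9}$)
$\left(f{\left(1,5 \right)} + 12\right)^{2} = \left(\left(- \frac{2}{9} - \frac{4}{9} + \frac{2 \cdot 5^{2}}{9} + \frac{10}{9} \cdot 5 + \frac{1}{9} \cdot 5 \cdot 1\right) + 12\right)^{2} = \left(\left(- \frac{2}{9} - \frac{4}{9} + \frac{2}{9} \cdot 25 + \frac{50}{9} + \frac{5}{9}\right) + 12\right)^{2} = \left(\left(- \frac{2}{9} - \frac{4}{9} + \frac{50}{9} + \frac{50}{9} + \frac{5}{9}\right) + 12\right)^{2} = \left(11 + 12\right)^{2} = 23^{2} = 529$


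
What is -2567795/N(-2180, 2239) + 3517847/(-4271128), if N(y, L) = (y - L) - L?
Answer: 5471979648717/14218585112 ≈ 384.85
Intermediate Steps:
N(y, L) = y - 2*L
-2567795/N(-2180, 2239) + 3517847/(-4271128) = -2567795/(-2180 - 2*2239) + 3517847/(-4271128) = -2567795/(-2180 - 4478) + 3517847*(-1/4271128) = -2567795/(-6658) - 3517847/4271128 = -2567795*(-1/6658) - 3517847/4271128 = 2567795/6658 - 3517847/4271128 = 5471979648717/14218585112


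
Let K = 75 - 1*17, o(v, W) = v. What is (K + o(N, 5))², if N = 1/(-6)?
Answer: 120409/36 ≈ 3344.7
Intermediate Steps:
N = -⅙ ≈ -0.16667
K = 58 (K = 75 - 17 = 58)
(K + o(N, 5))² = (58 - ⅙)² = (347/6)² = 120409/36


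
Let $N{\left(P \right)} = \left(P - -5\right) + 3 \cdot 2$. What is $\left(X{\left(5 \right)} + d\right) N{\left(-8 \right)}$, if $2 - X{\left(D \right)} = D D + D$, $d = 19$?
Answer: $-27$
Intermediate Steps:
$N{\left(P \right)} = 11 + P$ ($N{\left(P \right)} = \left(P + 5\right) + 6 = \left(5 + P\right) + 6 = 11 + P$)
$X{\left(D \right)} = 2 - D - D^{2}$ ($X{\left(D \right)} = 2 - \left(D D + D\right) = 2 - \left(D^{2} + D\right) = 2 - \left(D + D^{2}\right) = 2 - D - D^{2}$)
$\left(X{\left(5 \right)} + d\right) N{\left(-8 \right)} = \left(\left(2 - 5 - 5^{2}\right) + 19\right) \left(11 - 8\right) = \left(\left(2 - 5 - 25\right) + 19\right) 3 = \left(-28 + 19\right) 3 = \left(-9\right) 3 = -27$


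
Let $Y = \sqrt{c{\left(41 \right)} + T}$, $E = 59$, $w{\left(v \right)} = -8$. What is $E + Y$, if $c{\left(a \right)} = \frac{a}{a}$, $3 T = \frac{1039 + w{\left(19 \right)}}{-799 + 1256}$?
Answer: $59 + \frac{\sqrt{3293142}}{1371} \approx 60.324$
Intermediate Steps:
$T = \frac{1031}{1371}$ ($T = \frac{\left(1039 - 8\right) \frac{1}{-799 + 1256}}{3} = \frac{1031 \cdot \frac{1}{457}}{3} = \frac{1}{3} \cdot \frac{1031}{457} = \frac{1031}{1371} \approx 0.75201$)
$c{\left(a \right)} = 1$
$Y = \frac{\sqrt{3293142}}{1371}$ ($Y = \sqrt{1 + \frac{1031}{1371}} = \sqrt{\frac{2402}{1371}} = \frac{\sqrt{3293142}}{1371} \approx 1.3236$)
$E + Y = 59 + \frac{\sqrt{3293142}}{1371}$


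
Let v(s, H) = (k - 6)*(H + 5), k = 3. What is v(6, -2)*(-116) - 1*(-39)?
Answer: 1083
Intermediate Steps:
v(s, H) = -15 - 3*H (v(s, H) = (3 - 6)*(H + 5) = -3*(5 + H) = -15 - 3*H)
v(6, -2)*(-116) - 1*(-39) = (-15 - 3*(-2))*(-116) - 1*(-39) = (-15 + 6)*(-116) + 39 = -9*(-116) + 39 = 1044 + 39 = 1083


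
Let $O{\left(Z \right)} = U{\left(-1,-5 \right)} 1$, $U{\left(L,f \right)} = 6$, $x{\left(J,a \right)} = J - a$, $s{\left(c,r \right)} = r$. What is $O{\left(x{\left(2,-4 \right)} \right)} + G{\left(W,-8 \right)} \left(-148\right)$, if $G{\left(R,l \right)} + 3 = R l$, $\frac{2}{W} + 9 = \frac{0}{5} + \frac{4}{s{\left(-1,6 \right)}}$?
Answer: $\frac{4146}{25} \approx 165.84$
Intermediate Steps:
$W = - \frac{6}{25}$ ($W = \frac{2}{-9 + \left(\frac{0}{5} + \frac{4}{6}\right)} = \frac{2}{-9 + \left(0 \cdot \frac{1}{5} + 4 \cdot \frac{1}{6}\right)} = \frac{2}{-9 + \left(0 + \frac{2}{3}\right)} = \frac{2}{-9 + \frac{2}{3}} = \frac{2}{- \frac{25}{3}} = 2 \left(- \frac{3}{25}\right) = - \frac{6}{25} \approx -0.24$)
$O{\left(Z \right)} = 6$ ($O{\left(Z \right)} = 6 \cdot 1 = 6$)
$G{\left(R,l \right)} = -3 + R l$
$O{\left(x{\left(2,-4 \right)} \right)} + G{\left(W,-8 \right)} \left(-148\right) = 6 + \left(-3 - - \frac{48}{25}\right) \left(-148\right) = 6 + \left(-3 + \frac{48}{25}\right) \left(-148\right) = 6 - - \frac{3996}{25} = 6 + \frac{3996}{25} = \frac{4146}{25}$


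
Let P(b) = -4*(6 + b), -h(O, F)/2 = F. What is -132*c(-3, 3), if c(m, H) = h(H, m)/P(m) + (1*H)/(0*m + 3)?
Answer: -66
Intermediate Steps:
h(O, F) = -2*F
P(b) = -24 - 4*b
c(m, H) = H/3 - 2*m/(-24 - 4*m) (c(m, H) = (-2*m)/(-24 - 4*m) + (1*H)/(0*m + 3) = -2*m/(-24 - 4*m) + H/(0 + 3) = -2*m/(-24 - 4*m) + H/3 = H/3 - 2*m/(-24 - 4*m))
-132*c(-3, 3) = -132*((½)*(-3) + (⅓)*3*(6 - 3))/(6 - 3) = -132*(-3/2 + (⅓)*3*3)/3 = -44*(-3/2 + 3) = -44*3/2 = -132*½ = -66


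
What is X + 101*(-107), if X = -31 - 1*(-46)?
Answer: -10792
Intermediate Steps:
X = 15 (X = -31 + 46 = 15)
X + 101*(-107) = 15 + 101*(-107) = 15 - 10807 = -10792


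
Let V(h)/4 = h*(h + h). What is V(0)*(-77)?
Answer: 0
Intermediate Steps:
V(h) = 8*h² (V(h) = 4*(h*(h + h)) = 4*(h*(2*h)) = 4*(2*h²) = 8*h²)
V(0)*(-77) = (8*0²)*(-77) = (8*0)*(-77) = 0*(-77) = 0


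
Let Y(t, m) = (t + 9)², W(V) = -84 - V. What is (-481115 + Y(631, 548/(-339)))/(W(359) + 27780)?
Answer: -71515/27337 ≈ -2.6161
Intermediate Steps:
Y(t, m) = (9 + t)²
(-481115 + Y(631, 548/(-339)))/(W(359) + 27780) = (-481115 + (9 + 631)²)/((-84 - 1*359) + 27780) = (-481115 + 640²)/((-84 - 359) + 27780) = (-481115 + 409600)/(-443 + 27780) = -71515/27337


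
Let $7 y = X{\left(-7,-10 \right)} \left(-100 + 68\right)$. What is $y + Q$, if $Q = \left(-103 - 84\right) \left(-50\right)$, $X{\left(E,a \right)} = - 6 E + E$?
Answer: $9190$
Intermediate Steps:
$X{\left(E,a \right)} = - 5 E$
$y = -160$ ($y = \frac{\left(-5\right) \left(-7\right) \left(-100 + 68\right)}{7} = \frac{35 \left(-32\right)}{7} = \frac{1}{7} \left(-1120\right) = -160$)
$Q = 9350$ ($Q = \left(-187\right) \left(-50\right) = 9350$)
$y + Q = -160 + 9350 = 9190$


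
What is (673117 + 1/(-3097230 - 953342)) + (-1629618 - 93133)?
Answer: -4251618090649/4050572 ≈ -1.0496e+6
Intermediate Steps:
(673117 + 1/(-3097230 - 953342)) + (-1629618 - 93133) = (673117 + 1/(-4050572)) - 1722751 = (673117 - 1/4050572) - 1722751 = 2726508872923/4050572 - 1722751 = -4251618090649/4050572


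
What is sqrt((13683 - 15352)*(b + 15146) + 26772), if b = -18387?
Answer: sqrt(5436001) ≈ 2331.5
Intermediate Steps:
sqrt((13683 - 15352)*(b + 15146) + 26772) = sqrt((13683 - 15352)*(-18387 + 15146) + 26772) = sqrt(-1669*(-3241) + 26772) = sqrt(5409229 + 26772) = sqrt(5436001)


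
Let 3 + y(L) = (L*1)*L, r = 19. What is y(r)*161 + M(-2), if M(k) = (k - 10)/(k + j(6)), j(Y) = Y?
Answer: 57635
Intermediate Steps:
y(L) = -3 + L² (y(L) = -3 + (L*1)*L = -3 + L*L = -3 + L²)
M(k) = (-10 + k)/(6 + k) (M(k) = (k - 10)/(k + 6) = (-10 + k)/(6 + k))
y(r)*161 + M(-2) = (-3 + 19²)*161 + (-10 - 2)/(6 - 2) = (-3 + 361)*161 - 12/4 = 358*161 + (¼)*(-12) = 57638 - 3 = 57635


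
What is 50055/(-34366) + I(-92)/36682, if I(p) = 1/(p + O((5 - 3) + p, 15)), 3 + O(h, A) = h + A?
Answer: -156070005533/107152157020 ≈ -1.4565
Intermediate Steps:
O(h, A) = -3 + A + h (O(h, A) = -3 + (h + A) = -3 + (A + h) = -3 + A + h)
I(p) = 1/(14 + 2*p) (I(p) = 1/(p + (-3 + 15 + ((5 - 3) + p))) = 1/(p + (-3 + 15 + (2 + p))) = 1/(p + (14 + p)) = 1/(14 + 2*p))
50055/(-34366) + I(-92)/36682 = 50055/(-34366) + (1/(2*(7 - 92)))/36682 = 50055*(-1/34366) + ((½)/(-85))*(1/36682) = -50055/34366 + ((½)*(-1/85))*(1/36682) = -50055/34366 - 1/170*1/36682 = -50055/34366 - 1/6235940 = -156070005533/107152157020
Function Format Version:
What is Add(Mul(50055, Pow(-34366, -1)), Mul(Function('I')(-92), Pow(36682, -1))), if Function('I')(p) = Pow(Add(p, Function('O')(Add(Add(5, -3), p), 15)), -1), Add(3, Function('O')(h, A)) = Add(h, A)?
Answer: Rational(-156070005533, 107152157020) ≈ -1.4565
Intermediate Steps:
Function('O')(h, A) = Add(-3, A, h) (Function('O')(h, A) = Add(-3, Add(h, A)) = Add(-3, Add(A, h)) = Add(-3, A, h))
Function('I')(p) = Pow(Add(14, Mul(2, p)), -1) (Function('I')(p) = Pow(Add(p, Add(-3, 15, Add(Add(5, -3), p))), -1) = Pow(Add(p, Add(-3, 15, Add(2, p))), -1) = Pow(Add(p, Add(14, p)), -1) = Pow(Add(14, Mul(2, p)), -1))
Add(Mul(50055, Pow(-34366, -1)), Mul(Function('I')(-92), Pow(36682, -1))) = Add(Mul(50055, Pow(-34366, -1)), Mul(Mul(Rational(1, 2), Pow(Add(7, -92), -1)), Pow(36682, -1))) = Add(Mul(50055, Rational(-1, 34366)), Mul(Mul(Rational(1, 2), Pow(-85, -1)), Rational(1, 36682))) = Add(Rational(-50055, 34366), Mul(Mul(Rational(1, 2), Rational(-1, 85)), Rational(1, 36682))) = Add(Rational(-50055, 34366), Mul(Rational(-1, 170), Rational(1, 36682))) = Add(Rational(-50055, 34366), Rational(-1, 6235940)) = Rational(-156070005533, 107152157020)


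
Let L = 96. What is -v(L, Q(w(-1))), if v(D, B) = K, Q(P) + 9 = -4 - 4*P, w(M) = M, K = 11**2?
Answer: -121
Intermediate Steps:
K = 121
Q(P) = -13 - 4*P (Q(P) = -9 + (-4 - 4*P) = -13 - 4*P)
v(D, B) = 121
-v(L, Q(w(-1))) = -1*121 = -121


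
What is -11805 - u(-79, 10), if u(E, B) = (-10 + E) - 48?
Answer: -11668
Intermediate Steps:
u(E, B) = -58 + E
-11805 - u(-79, 10) = -11805 - (-58 - 79) = -11805 - 1*(-137) = -11805 + 137 = -11668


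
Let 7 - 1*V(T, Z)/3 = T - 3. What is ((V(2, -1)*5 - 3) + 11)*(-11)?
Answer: -1408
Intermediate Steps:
V(T, Z) = 30 - 3*T (V(T, Z) = 21 - 3*(T - 3) = 21 - 3*(-3 + T) = 21 + (9 - 3*T) = 30 - 3*T)
((V(2, -1)*5 - 3) + 11)*(-11) = (((30 - 3*2)*5 - 3) + 11)*(-11) = (((30 - 6)*5 - 3) + 11)*(-11) = ((24*5 - 3) + 11)*(-11) = ((120 - 3) + 11)*(-11) = (117 + 11)*(-11) = 128*(-11) = -1408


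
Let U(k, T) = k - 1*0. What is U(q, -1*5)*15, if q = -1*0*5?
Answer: 0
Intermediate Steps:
q = 0 (q = 0*5 = 0)
U(k, T) = k (U(k, T) = k + 0 = k)
U(q, -1*5)*15 = 0*15 = 0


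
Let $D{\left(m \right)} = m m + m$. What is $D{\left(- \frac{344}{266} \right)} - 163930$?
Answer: $- \frac{2899751062}{17689} \approx -1.6393 \cdot 10^{5}$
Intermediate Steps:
$D{\left(m \right)} = m + m^{2}$ ($D{\left(m \right)} = m^{2} + m = m + m^{2}$)
$D{\left(- \frac{344}{266} \right)} - 163930 = - \frac{344}{266} \left(1 - \frac{344}{266}\right) - 163930 = \left(-344\right) \frac{1}{266} \left(1 - \frac{172}{133}\right) - 163930 = - \frac{172 \left(1 - \frac{172}{133}\right)}{133} - 163930 = \left(- \frac{172}{133}\right) \left(- \frac{39}{133}\right) - 163930 = \frac{6708}{17689} - 163930 = - \frac{2899751062}{17689}$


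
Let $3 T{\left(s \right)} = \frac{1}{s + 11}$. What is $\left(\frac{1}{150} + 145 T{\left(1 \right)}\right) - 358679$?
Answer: $- \frac{322807469}{900} \approx -3.5868 \cdot 10^{5}$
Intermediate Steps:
$T{\left(s \right)} = \frac{1}{3 \left(11 + s\right)}$ ($T{\left(s \right)} = \frac{1}{3 \left(s + 11\right)} = \frac{1}{3 \left(11 + s\right)}$)
$\left(\frac{1}{150} + 145 T{\left(1 \right)}\right) - 358679 = \left(\frac{1}{150} + 145 \frac{1}{3 \left(11 + 1\right)}\right) - 358679 = \left(\frac{1}{150} + 145 \frac{1}{3 \cdot 12}\right) - 358679 = \left(\frac{1}{150} + 145 \cdot \frac{1}{3} \cdot \frac{1}{12}\right) - 358679 = \left(\frac{1}{150} + 145 \cdot \frac{1}{36}\right) - 358679 = \left(\frac{1}{150} + \frac{145}{36}\right) - 358679 = \frac{3631}{900} - 358679 = - \frac{322807469}{900}$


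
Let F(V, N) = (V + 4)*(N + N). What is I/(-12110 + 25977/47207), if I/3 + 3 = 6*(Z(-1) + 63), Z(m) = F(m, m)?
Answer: -48009519/571650793 ≈ -0.083984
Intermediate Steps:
F(V, N) = 2*N*(4 + V) (F(V, N) = (4 + V)*(2*N) = 2*N*(4 + V))
Z(m) = 2*m*(4 + m)
I = 1017 (I = -9 + 3*(6*(2*(-1)*(4 - 1) + 63)) = -9 + 3*(6*(2*(-1)*3 + 63)) = -9 + 3*(6*(-6 + 63)) = -9 + 3*(6*57) = -9 + 3*342 = -9 + 1026 = 1017)
I/(-12110 + 25977/47207) = 1017/(-12110 + 25977/47207) = 1017/(-571650793/47207) = 1017*(-47207/571650793) = -48009519/571650793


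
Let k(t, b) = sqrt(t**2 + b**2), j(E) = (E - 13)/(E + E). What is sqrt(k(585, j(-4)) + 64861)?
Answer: sqrt(1037776 + 2*sqrt(21902689))/4 ≈ 255.82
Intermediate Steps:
j(E) = (-13 + E)/(2*E) (j(E) = (-13 + E)/((2*E)) = (-13 + E)*(1/(2*E)) = (-13 + E)/(2*E))
k(t, b) = sqrt(b**2 + t**2)
sqrt(k(585, j(-4)) + 64861) = sqrt(sqrt(((1/2)*(-13 - 4)/(-4))**2 + 585**2) + 64861) = sqrt(sqrt(((1/2)*(-1/4)*(-17))**2 + 342225) + 64861) = sqrt(sqrt((17/8)**2 + 342225) + 64861) = sqrt(sqrt(289/64 + 342225) + 64861) = sqrt(sqrt(21902689/64) + 64861) = sqrt(sqrt(21902689)/8 + 64861) = sqrt(64861 + sqrt(21902689)/8)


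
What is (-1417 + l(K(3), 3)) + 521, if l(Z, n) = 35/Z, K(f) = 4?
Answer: -3549/4 ≈ -887.25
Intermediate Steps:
(-1417 + l(K(3), 3)) + 521 = (-1417 + 35/4) + 521 = -5633/4 + 521 = -3549/4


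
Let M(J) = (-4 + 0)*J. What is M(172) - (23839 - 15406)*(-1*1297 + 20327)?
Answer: -160480678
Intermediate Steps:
M(J) = -4*J
M(172) - (23839 - 15406)*(-1*1297 + 20327) = -4*172 - (23839 - 15406)*(-1*1297 + 20327) = -688 - 8433*(-1297 + 20327) = -688 - 8433*19030 = -688 - 1*160479990 = -688 - 160479990 = -160480678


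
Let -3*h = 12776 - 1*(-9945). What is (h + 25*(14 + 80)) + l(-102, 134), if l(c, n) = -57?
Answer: -15842/3 ≈ -5280.7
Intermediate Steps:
h = -22721/3 (h = -(12776 - 1*(-9945))/3 = -(12776 + 9945)/3 = -1/3*22721 = -22721/3 ≈ -7573.7)
(h + 25*(14 + 80)) + l(-102, 134) = (-22721/3 + 25*(14 + 80)) - 57 = (-22721/3 + 25*94) - 57 = (-22721/3 + 2350) - 57 = -15671/3 - 57 = -15842/3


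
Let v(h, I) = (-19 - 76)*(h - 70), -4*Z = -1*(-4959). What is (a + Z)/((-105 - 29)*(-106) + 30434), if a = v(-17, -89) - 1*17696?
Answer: -42683/178552 ≈ -0.23905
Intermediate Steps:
Z = -4959/4 (Z = -(-1)*(-4959)/4 = -¼*4959 = -4959/4 ≈ -1239.8)
v(h, I) = 6650 - 95*h (v(h, I) = -95*(-70 + h) = 6650 - 95*h)
a = -9431 (a = (6650 - 95*(-17)) - 1*17696 = (6650 + 1615) - 17696 = 8265 - 17696 = -9431)
(a + Z)/((-105 - 29)*(-106) + 30434) = (-9431 - 4959/4)/((-105 - 29)*(-106) + 30434) = -42683/(4*(-134*(-106) + 30434)) = -42683/(4*(14204 + 30434)) = -42683/4/44638 = -42683/4*1/44638 = -42683/178552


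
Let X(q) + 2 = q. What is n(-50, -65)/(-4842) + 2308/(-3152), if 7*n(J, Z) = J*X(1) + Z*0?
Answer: -9798119/13354236 ≈ -0.73371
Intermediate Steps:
X(q) = -2 + q
n(J, Z) = -J/7 (n(J, Z) = (J*(-2 + 1) + Z*0)/7 = (J*(-1) + 0)/7 = (-J + 0)/7 = (-J)/7 = -J/7)
n(-50, -65)/(-4842) + 2308/(-3152) = -⅐*(-50)/(-4842) + 2308/(-3152) = (50/7)*(-1/4842) + 2308*(-1/3152) = -25/16947 - 577/788 = -9798119/13354236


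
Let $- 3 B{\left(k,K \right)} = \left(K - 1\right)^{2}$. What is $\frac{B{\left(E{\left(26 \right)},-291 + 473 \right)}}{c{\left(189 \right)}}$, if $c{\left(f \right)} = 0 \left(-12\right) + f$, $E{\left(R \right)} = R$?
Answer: $- \frac{32761}{567} \approx -57.78$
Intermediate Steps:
$B{\left(k,K \right)} = - \frac{\left(-1 + K\right)^{2}}{3}$ ($B{\left(k,K \right)} = - \frac{\left(K - 1\right)^{2}}{3} = - \frac{\left(-1 + K\right)^{2}}{3}$)
$c{\left(f \right)} = f$ ($c{\left(f \right)} = 0 + f = f$)
$\frac{B{\left(E{\left(26 \right)},-291 + 473 \right)}}{c{\left(189 \right)}} = \frac{\left(- \frac{1}{3}\right) \left(-1 + \left(-291 + 473\right)\right)^{2}}{189} = - \frac{\left(-1 + 182\right)^{2}}{3} \cdot \frac{1}{189} = - \frac{181^{2}}{3} \cdot \frac{1}{189} = \left(- \frac{1}{3}\right) 32761 \cdot \frac{1}{189} = \left(- \frac{32761}{3}\right) \frac{1}{189} = - \frac{32761}{567}$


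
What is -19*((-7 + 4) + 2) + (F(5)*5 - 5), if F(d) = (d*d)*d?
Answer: 639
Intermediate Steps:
F(d) = d**3 (F(d) = d**2*d = d**3)
-19*((-7 + 4) + 2) + (F(5)*5 - 5) = -19*((-7 + 4) + 2) + (5**3*5 - 5) = -19*(-3 + 2) + (125*5 - 5) = -19*(-1) + (625 - 5) = 19 + 620 = 639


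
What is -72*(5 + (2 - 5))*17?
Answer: -2448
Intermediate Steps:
-72*(5 + (2 - 5))*17 = -72*(5 - 3)*17 = -72*2*17 = -24*6*17 = -144*17 = -2448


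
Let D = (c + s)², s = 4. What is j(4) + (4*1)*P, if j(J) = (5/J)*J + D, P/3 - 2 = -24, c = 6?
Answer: -159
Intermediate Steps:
D = 100 (D = (6 + 4)² = 10² = 100)
P = -66 (P = 6 + 3*(-24) = 6 - 72 = -66)
j(J) = 105 (j(J) = (5/J)*J + 100 = 5 + 100 = 105)
j(4) + (4*1)*P = 105 + (4*1)*(-66) = 105 + 4*(-66) = 105 - 264 = -159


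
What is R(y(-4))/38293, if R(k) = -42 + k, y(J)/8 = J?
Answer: -74/38293 ≈ -0.0019325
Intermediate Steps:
y(J) = 8*J
R(y(-4))/38293 = (-42 + 8*(-4))/38293 = (-42 - 32)*(1/38293) = -74*1/38293 = -74/38293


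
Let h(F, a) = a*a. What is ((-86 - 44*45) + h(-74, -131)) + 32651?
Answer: 47746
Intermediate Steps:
h(F, a) = a**2
((-86 - 44*45) + h(-74, -131)) + 32651 = ((-86 - 44*45) + (-131)**2) + 32651 = ((-86 - 1980) + 17161) + 32651 = (-2066 + 17161) + 32651 = 15095 + 32651 = 47746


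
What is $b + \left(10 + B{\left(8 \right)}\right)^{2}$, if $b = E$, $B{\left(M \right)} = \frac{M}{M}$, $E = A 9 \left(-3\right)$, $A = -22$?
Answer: $715$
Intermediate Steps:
$E = 594$ ($E = \left(-22\right) 9 \left(-3\right) = \left(-198\right) \left(-3\right) = 594$)
$B{\left(M \right)} = 1$
$b = 594$
$b + \left(10 + B{\left(8 \right)}\right)^{2} = 594 + \left(10 + 1\right)^{2} = 594 + 11^{2} = 594 + 121 = 715$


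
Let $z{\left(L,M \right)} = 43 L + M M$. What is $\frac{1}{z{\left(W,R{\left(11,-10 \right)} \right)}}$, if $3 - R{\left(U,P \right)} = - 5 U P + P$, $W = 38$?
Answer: $\frac{1}{290003} \approx 3.4482 \cdot 10^{-6}$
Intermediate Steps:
$R{\left(U,P \right)} = 3 - P + 5 P U$ ($R{\left(U,P \right)} = 3 - \left(- 5 U P + P\right) = 3 - \left(- 5 P U + P\right) = 3 - \left(P - 5 P U\right) = 3 + \left(- P + 5 P U\right) = 3 - P + 5 P U$)
$z{\left(L,M \right)} = M^{2} + 43 L$ ($z{\left(L,M \right)} = 43 L + M^{2} = M^{2} + 43 L$)
$\frac{1}{z{\left(W,R{\left(11,-10 \right)} \right)}} = \frac{1}{\left(3 - -10 + 5 \left(-10\right) 11\right)^{2} + 43 \cdot 38} = \frac{1}{\left(3 + 10 - 550\right)^{2} + 1634} = \frac{1}{\left(-537\right)^{2} + 1634} = \frac{1}{288369 + 1634} = \frac{1}{290003}$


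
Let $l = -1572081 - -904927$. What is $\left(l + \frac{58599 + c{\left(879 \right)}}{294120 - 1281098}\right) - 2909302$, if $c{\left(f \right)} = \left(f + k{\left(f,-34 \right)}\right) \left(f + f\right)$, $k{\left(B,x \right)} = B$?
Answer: $- \frac{3529886539131}{986978} \approx -3.5765 \cdot 10^{6}$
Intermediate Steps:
$c{\left(f \right)} = 4 f^{2}$ ($c{\left(f \right)} = \left(f + f\right) \left(f + f\right) = 2 f 2 f = 4 f^{2}$)
$l = -667154$ ($l = -1572081 + 904927 = -667154$)
$\left(l + \frac{58599 + c{\left(879 \right)}}{294120 - 1281098}\right) - 2909302 = \left(-667154 + \frac{58599 + 4 \cdot 879^{2}}{294120 - 1281098}\right) - 2909302 = \left(-667154 + \frac{58599 + 4 \cdot 772641}{-986978}\right) - 2909302 = \left(-667154 + \left(58599 + 3090564\right) \left(- \frac{1}{986978}\right)\right) - 2909302 = \left(-667154 + 3149163 \left(- \frac{1}{986978}\right)\right) - 2909302 = \left(-667154 - \frac{3149163}{986978}\right) - 2909302 = - \frac{658469469775}{986978} - 2909302 = - \frac{3529886539131}{986978}$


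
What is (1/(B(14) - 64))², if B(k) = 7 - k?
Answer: 1/5041 ≈ 0.00019837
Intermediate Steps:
(1/(B(14) - 64))² = (1/((7 - 1*14) - 64))² = (1/((7 - 14) - 64))² = (1/(-7 - 64))² = (1/(-71))² = (-1/71)² = 1/5041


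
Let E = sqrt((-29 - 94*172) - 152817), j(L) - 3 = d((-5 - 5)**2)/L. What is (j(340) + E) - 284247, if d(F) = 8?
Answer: -24160738/85 + I*sqrt(169014) ≈ -2.8424e+5 + 411.11*I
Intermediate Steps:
j(L) = 3 + 8/L
E = I*sqrt(169014) (E = sqrt((-29 - 16168) - 152817) = sqrt(-16197 - 152817) = sqrt(-169014) = I*sqrt(169014) ≈ 411.11*I)
(j(340) + E) - 284247 = ((3 + 8/340) + I*sqrt(169014)) - 284247 = ((3 + 8*(1/340)) + I*sqrt(169014)) - 284247 = ((3 + 2/85) + I*sqrt(169014)) - 284247 = (257/85 + I*sqrt(169014)) - 284247 = -24160738/85 + I*sqrt(169014)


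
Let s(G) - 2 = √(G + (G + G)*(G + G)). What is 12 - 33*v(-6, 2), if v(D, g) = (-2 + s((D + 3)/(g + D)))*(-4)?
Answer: 12 + 132*√3 ≈ 240.63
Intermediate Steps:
s(G) = 2 + √(G + 4*G²) (s(G) = 2 + √(G + (G + G)*(G + G)) = 2 + √(G + (2*G)*(2*G)) = 2 + √(G + 4*G²))
v(D, g) = -4*√((1 + 4*(3 + D)/(D + g))*(3 + D)/(D + g)) (v(D, g) = (-2 + (2 + √(((D + 3)/(g + D))*(1 + 4*((D + 3)/(g + D))))))*(-4) = (-2 + (2 + √(((3 + D)/(D + g))*(1 + 4*((3 + D)/(D + g))))))*(-4) = (-2 + (2 + √(((3 + D)/(D + g))*(1 + 4*(3 + D)/(D + g)))))*(-4) = (-2 + (2 + √((1 + 4*(3 + D)/(D + g))*(3 + D)/(D + g))))*(-4) = √((1 + 4*(3 + D)/(D + g))*(3 + D)/(D + g))*(-4) = -4*√((1 + 4*(3 + D)/(D + g))*(3 + D)/(D + g)))
12 - 33*v(-6, 2) = 12 - (-132)*√((3 - 6)*(12 + 2 + 5*(-6))/(-6 + 2)²) = 12 - (-132)*√(-3*(12 + 2 - 30)/(-4)²) = 12 - (-132)*√((1/16)*(-3)*(-16)) = 12 - (-132)*√3 = 12 + 132*√3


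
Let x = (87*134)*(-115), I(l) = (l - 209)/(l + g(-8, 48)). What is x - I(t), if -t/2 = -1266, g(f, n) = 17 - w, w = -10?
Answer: -3430776853/2559 ≈ -1.3407e+6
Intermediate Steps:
g(f, n) = 27 (g(f, n) = 17 - 1*(-10) = 17 + 10 = 27)
t = 2532 (t = -2*(-1266) = 2532)
I(l) = (-209 + l)/(27 + l) (I(l) = (l - 209)/(l + 27) = (-209 + l)/(27 + l))
x = -1340670 (x = 11658*(-115) = -1340670)
x - I(t) = -1340670 - (-209 + 2532)/(27 + 2532) = -1340670 - 2323/2559 = -3430776853/2559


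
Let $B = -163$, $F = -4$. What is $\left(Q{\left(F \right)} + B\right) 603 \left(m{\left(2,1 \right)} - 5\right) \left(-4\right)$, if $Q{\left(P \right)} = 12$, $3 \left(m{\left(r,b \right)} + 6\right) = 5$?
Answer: $-3399312$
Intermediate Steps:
$m{\left(r,b \right)} = - \frac{13}{3}$ ($m{\left(r,b \right)} = -6 + \frac{1}{3} \cdot 5 = -6 + \frac{5}{3} = - \frac{13}{3}$)
$\left(Q{\left(F \right)} + B\right) 603 \left(m{\left(2,1 \right)} - 5\right) \left(-4\right) = \left(12 - 163\right) 603 \left(- \frac{13}{3} - 5\right) \left(-4\right) = \left(-151\right) 603 \left(\left(- \frac{28}{3}\right) \left(-4\right)\right) = \left(-91053\right) \frac{112}{3} = -3399312$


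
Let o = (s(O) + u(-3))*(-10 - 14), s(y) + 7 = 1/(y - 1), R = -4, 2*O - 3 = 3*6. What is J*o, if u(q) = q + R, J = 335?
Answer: 2122560/19 ≈ 1.1171e+5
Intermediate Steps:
O = 21/2 (O = 3/2 + (3*6)/2 = 3/2 + (½)*18 = 3/2 + 9 = 21/2 ≈ 10.500)
s(y) = -7 + 1/(-1 + y) (s(y) = -7 + 1/(y - 1) = -7 + 1/(-1 + y))
u(q) = -4 + q (u(q) = q - 4 = -4 + q)
o = 6336/19 (o = ((8 - 7*21/2)/(-1 + 21/2) + (-4 - 3))*(-10 - 14) = ((8 - 147/2)/(19/2) - 7)*(-24) = ((2/19)*(-131/2) - 7)*(-24) = (-131/19 - 7)*(-24) = -264/19*(-24) = 6336/19 ≈ 333.47)
J*o = 335*(6336/19) = 2122560/19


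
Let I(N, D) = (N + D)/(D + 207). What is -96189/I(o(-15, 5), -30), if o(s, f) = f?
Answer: 17025453/25 ≈ 6.8102e+5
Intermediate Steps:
I(N, D) = (D + N)/(207 + D)
-96189/I(o(-15, 5), -30) = -96189*(207 - 30)/(-30 + 5) = -96189/(-25/177) = -96189*(-177/25) = 17025453/25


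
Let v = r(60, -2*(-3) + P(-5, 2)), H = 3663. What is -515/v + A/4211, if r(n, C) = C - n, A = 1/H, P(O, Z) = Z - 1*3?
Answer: 144433090/15424893 ≈ 9.3636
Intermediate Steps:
P(O, Z) = -3 + Z (P(O, Z) = Z - 3 = -3 + Z)
A = 1/3663 ≈ 0.00027300
v = -55 (v = (-2*(-3) + (-3 + 2)) - 1*60 = (6 - 1) - 60 = 5 - 60 = -55)
-515/v + A/4211 = -515/(-55) + (1/3663)/4211 = -515*(-1/55) + (1/3663)*(1/4211) = 103/11 + 1/15424893 = 144433090/15424893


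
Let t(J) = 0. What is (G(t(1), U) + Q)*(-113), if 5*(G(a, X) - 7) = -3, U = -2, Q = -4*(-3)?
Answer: -10396/5 ≈ -2079.2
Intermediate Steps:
Q = 12
G(a, X) = 32/5 (G(a, X) = 7 + (⅕)*(-3) = 7 - ⅗ = 32/5)
(G(t(1), U) + Q)*(-113) = (32/5 + 12)*(-113) = (92/5)*(-113) = -10396/5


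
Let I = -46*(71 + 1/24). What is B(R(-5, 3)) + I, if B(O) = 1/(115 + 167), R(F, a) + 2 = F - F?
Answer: -1843103/564 ≈ -3267.9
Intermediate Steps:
R(F, a) = -2 (R(F, a) = -2 + (F - F) = -2 + 0 = -2)
B(O) = 1/282
I = -39215/12 (I = -46*(71 + 1/24) = -46*1705/24 = -39215/12 ≈ -3267.9)
B(R(-5, 3)) + I = 1/282 - 39215/12 = -1843103/564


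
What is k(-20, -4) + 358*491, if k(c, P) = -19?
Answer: 175759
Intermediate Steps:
k(-20, -4) + 358*491 = -19 + 358*491 = -19 + 175778 = 175759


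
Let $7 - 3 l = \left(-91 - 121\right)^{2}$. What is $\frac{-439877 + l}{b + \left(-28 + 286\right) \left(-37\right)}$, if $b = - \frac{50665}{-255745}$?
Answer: $\frac{23265429544}{488258221} \approx 47.65$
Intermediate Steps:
$b = \frac{10133}{51149}$ ($b = \left(-50665\right) \left(- \frac{1}{255745}\right) = \frac{10133}{51149} \approx 0.19811$)
$l = -14979$ ($l = \frac{7}{3} - \frac{\left(-91 - 121\right)^{2}}{3} = \frac{7}{3} - \frac{\left(-212\right)^{2}}{3} = \frac{7}{3} - \frac{44944}{3} = -14979$)
$\frac{-439877 + l}{b + \left(-28 + 286\right) \left(-37\right)} = \frac{-439877 - 14979}{\frac{10133}{51149} + \left(-28 + 286\right) \left(-37\right)} = - \frac{454856}{\frac{10133}{51149} + 258 \left(-37\right)} = - \frac{454856}{\frac{10133}{51149} - 9546} = - \frac{454856}{- \frac{488258221}{51149}} = \left(-454856\right) \left(- \frac{51149}{488258221}\right) = \frac{23265429544}{488258221}$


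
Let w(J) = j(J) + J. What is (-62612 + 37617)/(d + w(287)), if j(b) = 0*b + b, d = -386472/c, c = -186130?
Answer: -2326159675/53612546 ≈ -43.388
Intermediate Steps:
d = 193236/93065 (d = -386472/(-186130) = -386472*(-1/186130) = 193236/93065 ≈ 2.0764)
j(b) = b (j(b) = 0 + b = b)
w(J) = 2*J (w(J) = J + J = 2*J)
(-62612 + 37617)/(d + w(287)) = (-62612 + 37617)/(193236/93065 + 2*287) = -24995/(193236/93065 + 574) = -24995/53612546/93065 = -24995*93065/53612546 = -2326159675/53612546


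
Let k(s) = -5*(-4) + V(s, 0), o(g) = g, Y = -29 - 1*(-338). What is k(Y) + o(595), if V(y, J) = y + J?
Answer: 924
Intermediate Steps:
Y = 309 (Y = -29 + 338 = 309)
V(y, J) = J + y
k(s) = 20 + s (k(s) = -5*(-4) + (0 + s) = 20 + s)
k(Y) + o(595) = (20 + 309) + 595 = 329 + 595 = 924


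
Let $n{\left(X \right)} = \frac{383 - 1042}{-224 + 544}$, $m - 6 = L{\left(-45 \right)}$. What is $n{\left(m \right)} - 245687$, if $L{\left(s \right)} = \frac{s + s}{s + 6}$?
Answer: $- \frac{78620499}{320} \approx -2.4569 \cdot 10^{5}$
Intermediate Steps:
$L{\left(s \right)} = \frac{2 s}{6 + s}$
$m = \frac{108}{13}$ ($m = 6 + 2 \left(-45\right) \frac{1}{6 - 45} = 6 + 2 \left(-45\right) \frac{1}{-39} = 6 + 2 \left(-45\right) \left(- \frac{1}{39}\right) = 6 + \frac{30}{13} = \frac{108}{13} \approx 8.3077$)
$n{\left(X \right)} = - \frac{659}{320}$
$n{\left(m \right)} - 245687 = - \frac{659}{320} - 245687 = - \frac{78620499}{320}$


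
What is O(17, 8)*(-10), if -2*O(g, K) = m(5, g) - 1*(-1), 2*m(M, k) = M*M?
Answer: 135/2 ≈ 67.500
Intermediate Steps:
m(M, k) = M²/2 (m(M, k) = (M*M)/2 = M²/2)
O(g, K) = -27/4 (O(g, K) = -((½)*5² - 1*(-1))/2 = -((½)*25 + 1)/2 = -(25/2 + 1)/2 = -½*27/2 = -27/4)
O(17, 8)*(-10) = -27/4*(-10) = 135/2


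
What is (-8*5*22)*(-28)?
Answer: 24640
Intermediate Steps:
(-8*5*22)*(-28) = -40*22*(-28) = -880*(-28) = 24640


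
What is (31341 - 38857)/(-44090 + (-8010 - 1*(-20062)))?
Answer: 3758/16019 ≈ 0.23460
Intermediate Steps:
(31341 - 38857)/(-44090 + (-8010 - 1*(-20062))) = -7516/(-44090 + (-8010 + 20062)) = -7516/(-44090 + 12052) = -7516/(-32038) = -7516*(-1/32038) = 3758/16019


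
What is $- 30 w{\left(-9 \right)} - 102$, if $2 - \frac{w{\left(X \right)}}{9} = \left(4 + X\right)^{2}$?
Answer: $6108$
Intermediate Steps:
$w{\left(X \right)} = 18 - 9 \left(4 + X\right)^{2}$
$- 30 w{\left(-9 \right)} - 102 = - 30 \left(18 - 9 \left(4 - 9\right)^{2}\right) - 102 = - 30 \left(18 - 9 \left(-5\right)^{2}\right) - 102 = - 30 \left(18 - 225\right) - 102 = \left(-30\right) \left(-207\right) - 102 = 6210 - 102 = 6108$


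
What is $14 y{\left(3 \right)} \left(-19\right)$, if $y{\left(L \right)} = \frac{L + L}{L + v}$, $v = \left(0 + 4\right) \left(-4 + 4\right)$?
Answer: $-532$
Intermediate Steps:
$v = 0$ ($v = 4 \cdot 0 = 0$)
$y{\left(L \right)} = 2$ ($y{\left(L \right)} = \frac{L + L}{L + 0} = \frac{2 L}{L} = 2$)
$14 y{\left(3 \right)} \left(-19\right) = 14 \cdot 2 \left(-19\right) = 28 \left(-19\right) = -532$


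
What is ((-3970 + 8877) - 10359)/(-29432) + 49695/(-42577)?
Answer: -307623359/313281566 ≈ -0.98194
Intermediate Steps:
((-3970 + 8877) - 10359)/(-29432) + 49695/(-42577) = (4907 - 10359)*(-1/29432) + 49695*(-1/42577) = -5452*(-1/29432) - 49695/42577 = 1363/7358 - 49695/42577 = -307623359/313281566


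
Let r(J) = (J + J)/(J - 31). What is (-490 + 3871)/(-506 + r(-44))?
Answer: -253575/37862 ≈ -6.6973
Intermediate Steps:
r(J) = 2*J/(-31 + J) (r(J) = (2*J)/(-31 + J) = 2*J/(-31 + J))
(-490 + 3871)/(-506 + r(-44)) = (-490 + 3871)/(-506 + 2*(-44)/(-31 - 44)) = 3381/(-506 + 2*(-44)/(-75)) = 3381/(-506 + 2*(-44)*(-1/75)) = 3381/(-506 + 88/75) = 3381/(-37862/75) = 3381*(-75/37862) = -253575/37862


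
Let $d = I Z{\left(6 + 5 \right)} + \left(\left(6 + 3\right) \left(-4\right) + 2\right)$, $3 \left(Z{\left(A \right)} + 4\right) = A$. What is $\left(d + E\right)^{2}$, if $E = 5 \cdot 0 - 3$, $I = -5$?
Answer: $\frac{11236}{9} \approx 1248.4$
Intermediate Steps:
$Z{\left(A \right)} = -4 + \frac{A}{3}$
$d = - \frac{97}{3}$ ($d = - 5 \left(-4 + \frac{6 + 5}{3}\right) + \left(\left(6 + 3\right) \left(-4\right) + 2\right) = - 5 \left(-4 + \frac{1}{3} \cdot 11\right) + \left(9 \left(-4\right) + 2\right) = - 5 \left(-4 + \frac{11}{3}\right) + \left(-36 + 2\right) = \left(-5\right) \left(- \frac{1}{3}\right) - 34 = \frac{5}{3} - 34 = - \frac{97}{3} \approx -32.333$)
$E = -3$ ($E = 0 - 3 = -3$)
$\left(d + E\right)^{2} = \left(- \frac{97}{3} - 3\right)^{2} = \left(- \frac{106}{3}\right)^{2} = \frac{11236}{9}$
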